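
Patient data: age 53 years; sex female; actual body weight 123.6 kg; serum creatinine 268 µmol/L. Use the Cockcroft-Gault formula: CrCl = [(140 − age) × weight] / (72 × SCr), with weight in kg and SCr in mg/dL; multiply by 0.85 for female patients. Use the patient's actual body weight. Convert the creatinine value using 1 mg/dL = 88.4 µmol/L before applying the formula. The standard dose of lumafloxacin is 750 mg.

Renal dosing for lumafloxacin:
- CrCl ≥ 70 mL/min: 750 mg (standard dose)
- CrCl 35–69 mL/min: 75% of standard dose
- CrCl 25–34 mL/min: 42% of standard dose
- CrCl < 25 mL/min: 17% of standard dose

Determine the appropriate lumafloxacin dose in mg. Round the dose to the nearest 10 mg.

SCr = 268 / 88.4 = 3.032 mg/dL
CrCl = (140 − 53) × 123.6 / (72 × 3.032) × 0.85 = 10753.2 / 218.30 × 0.85 ≈ 41.9 mL/min
CrCl ≈ 42 mL/min → bracket 35–69 mL/min.
75% of 750 mg = 562.5 mg → 560 mg

560 mg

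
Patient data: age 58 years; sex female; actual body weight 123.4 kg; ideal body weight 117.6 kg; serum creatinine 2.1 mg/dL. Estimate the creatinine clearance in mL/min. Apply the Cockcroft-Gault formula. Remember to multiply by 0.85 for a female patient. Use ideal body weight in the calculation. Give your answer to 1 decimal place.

54.2 mL/min

CrCl = (140 − 58) × 117.6 / (72 × 2.1) × 0.85 = 9643.2 / 151.20 × 0.85 ≈ 54.2 mL/min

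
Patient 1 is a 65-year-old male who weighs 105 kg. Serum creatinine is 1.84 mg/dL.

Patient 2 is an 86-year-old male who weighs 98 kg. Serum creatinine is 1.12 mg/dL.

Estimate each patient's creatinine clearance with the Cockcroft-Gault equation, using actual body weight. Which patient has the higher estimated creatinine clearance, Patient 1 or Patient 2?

Patient 1: CrCl = (140 − 65) × 105 / (72 × 1.84) = 7875.0 / 132.48 ≈ 59.4 mL/min
Patient 2: CrCl = (140 − 86) × 98 / (72 × 1.12) = 5292.0 / 80.64 ≈ 65.6 mL/min
59.4 vs 65.6 mL/min → Patient 2 is higher.

Patient 2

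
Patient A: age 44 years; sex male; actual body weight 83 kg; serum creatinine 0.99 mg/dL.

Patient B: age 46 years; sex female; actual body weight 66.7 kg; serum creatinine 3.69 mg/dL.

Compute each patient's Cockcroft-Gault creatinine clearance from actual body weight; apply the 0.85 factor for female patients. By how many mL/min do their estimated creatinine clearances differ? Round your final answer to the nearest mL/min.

92 mL/min

Patient A: CrCl = (140 − 44) × 83 / (72 × 0.99) = 7968.0 / 71.28 ≈ 111.8 mL/min
Patient B: CrCl = (140 − 46) × 66.7 / (72 × 3.69) × 0.85 = 6269.8 / 265.68 × 0.85 ≈ 20.1 mL/min
|111.8 − 20.1| = 91.7 mL/min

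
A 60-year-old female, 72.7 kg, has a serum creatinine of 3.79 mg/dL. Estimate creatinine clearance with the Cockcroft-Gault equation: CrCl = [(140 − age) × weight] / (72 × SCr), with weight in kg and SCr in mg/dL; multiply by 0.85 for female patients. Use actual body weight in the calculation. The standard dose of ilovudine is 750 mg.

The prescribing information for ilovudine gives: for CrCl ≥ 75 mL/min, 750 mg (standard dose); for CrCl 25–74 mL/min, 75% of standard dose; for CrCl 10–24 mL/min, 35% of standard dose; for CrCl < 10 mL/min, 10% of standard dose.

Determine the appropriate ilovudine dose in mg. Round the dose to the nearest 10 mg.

CrCl = (140 − 60) × 72.7 / (72 × 3.79) × 0.85 = 5816.0 / 272.88 × 0.85 ≈ 18.1 mL/min
CrCl ≈ 18 mL/min → bracket 10–24 mL/min.
35% of 750 mg = 262.5 mg → 260 mg

260 mg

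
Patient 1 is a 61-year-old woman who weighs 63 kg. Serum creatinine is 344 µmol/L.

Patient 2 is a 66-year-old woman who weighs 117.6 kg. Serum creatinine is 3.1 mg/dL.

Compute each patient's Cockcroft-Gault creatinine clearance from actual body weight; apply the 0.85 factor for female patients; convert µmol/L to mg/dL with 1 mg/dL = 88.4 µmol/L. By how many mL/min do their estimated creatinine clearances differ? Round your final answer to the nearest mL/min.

18 mL/min

Patient 1: SCr = 344 / 88.4 = 3.891 mg/dL
Patient 1: CrCl = (140 − 61) × 63 / (72 × 3.891) × 0.85 = 4977.0 / 280.15 × 0.85 ≈ 15.1 mL/min
Patient 2: CrCl = (140 − 66) × 117.6 / (72 × 3.1) × 0.85 = 8702.4 / 223.20 × 0.85 ≈ 33.1 mL/min
|15.1 − 33.1| = 18.0 mL/min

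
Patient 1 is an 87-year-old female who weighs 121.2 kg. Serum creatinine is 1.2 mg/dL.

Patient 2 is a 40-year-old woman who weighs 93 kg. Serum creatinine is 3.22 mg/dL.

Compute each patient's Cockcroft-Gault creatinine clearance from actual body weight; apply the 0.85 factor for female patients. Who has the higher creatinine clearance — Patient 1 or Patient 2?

Patient 1: CrCl = (140 − 87) × 121.2 / (72 × 1.2) × 0.85 = 6423.6 / 86.40 × 0.85 ≈ 63.2 mL/min
Patient 2: CrCl = (140 − 40) × 93 / (72 × 3.22) × 0.85 = 9300.0 / 231.84 × 0.85 ≈ 34.1 mL/min
63.2 vs 34.1 mL/min → Patient 1 is higher.

Patient 1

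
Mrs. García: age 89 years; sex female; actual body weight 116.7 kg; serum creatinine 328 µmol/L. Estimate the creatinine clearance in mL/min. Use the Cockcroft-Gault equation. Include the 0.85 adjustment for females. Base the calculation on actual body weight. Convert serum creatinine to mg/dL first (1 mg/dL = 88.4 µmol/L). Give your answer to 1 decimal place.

SCr = 328 / 88.4 = 3.71 mg/dL
CrCl = (140 − 89) × 116.7 / (72 × 3.71) × 0.85 = 5951.7 / 267.12 × 0.85 ≈ 18.9 mL/min

18.9 mL/min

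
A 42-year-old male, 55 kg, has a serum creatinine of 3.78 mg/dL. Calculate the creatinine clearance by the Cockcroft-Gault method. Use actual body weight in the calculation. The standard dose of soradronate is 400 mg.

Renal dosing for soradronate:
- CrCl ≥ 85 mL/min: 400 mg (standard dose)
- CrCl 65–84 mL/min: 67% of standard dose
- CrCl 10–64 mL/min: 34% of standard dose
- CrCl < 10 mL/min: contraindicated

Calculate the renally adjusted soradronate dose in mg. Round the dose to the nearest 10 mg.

CrCl = (140 − 42) × 55 / (72 × 3.78) = 5390.0 / 272.16 ≈ 19.8 mL/min
CrCl ≈ 20 mL/min → bracket 10–64 mL/min.
34% of 400 mg = 136 mg → 140 mg

140 mg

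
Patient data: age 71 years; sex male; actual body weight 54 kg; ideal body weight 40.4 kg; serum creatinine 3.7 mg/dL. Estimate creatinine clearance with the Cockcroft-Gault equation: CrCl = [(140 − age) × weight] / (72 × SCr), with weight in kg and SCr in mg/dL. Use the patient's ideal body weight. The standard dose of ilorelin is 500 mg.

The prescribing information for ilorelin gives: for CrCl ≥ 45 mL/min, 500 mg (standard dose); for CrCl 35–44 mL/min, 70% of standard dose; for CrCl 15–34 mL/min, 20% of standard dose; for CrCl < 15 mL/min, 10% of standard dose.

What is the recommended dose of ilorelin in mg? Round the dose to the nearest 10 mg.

CrCl = (140 − 71) × 40.4 / (72 × 3.7) = 2787.6 / 266.40 ≈ 10.5 mL/min
CrCl ≈ 10 mL/min → bracket < 15 mL/min.
10% of 500 mg = 50 mg

50 mg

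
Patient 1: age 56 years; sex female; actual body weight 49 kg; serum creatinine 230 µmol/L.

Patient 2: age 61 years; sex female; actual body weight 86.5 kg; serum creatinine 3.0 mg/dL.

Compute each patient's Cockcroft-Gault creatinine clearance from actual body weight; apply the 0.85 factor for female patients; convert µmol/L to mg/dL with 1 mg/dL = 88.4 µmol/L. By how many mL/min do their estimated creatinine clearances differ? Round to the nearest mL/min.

8 mL/min

Patient 1: SCr = 230 / 88.4 = 2.602 mg/dL
Patient 1: CrCl = (140 − 56) × 49 / (72 × 2.602) × 0.85 = 4116.0 / 187.34 × 0.85 ≈ 18.7 mL/min
Patient 2: CrCl = (140 − 61) × 86.5 / (72 × 3) × 0.85 = 6833.5 / 216.00 × 0.85 ≈ 26.9 mL/min
|18.7 − 26.9| = 8.2 mL/min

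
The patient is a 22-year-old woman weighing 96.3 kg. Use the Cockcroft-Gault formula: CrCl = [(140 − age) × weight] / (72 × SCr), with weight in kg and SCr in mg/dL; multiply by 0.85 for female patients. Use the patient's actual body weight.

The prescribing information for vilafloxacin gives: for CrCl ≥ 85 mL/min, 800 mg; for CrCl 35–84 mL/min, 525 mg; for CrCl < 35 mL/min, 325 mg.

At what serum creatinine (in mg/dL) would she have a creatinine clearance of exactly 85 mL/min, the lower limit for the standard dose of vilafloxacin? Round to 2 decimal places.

Standard dose requires CrCl ≥ 85 mL/min.
Set (140 − 22) × 96.3 × 0.85 / (72 × SCr) = 85
SCr = (140 − 22) × 96.3 × 0.85 / (72 × 85) = 1.578 mg/dL

1.58 mg/dL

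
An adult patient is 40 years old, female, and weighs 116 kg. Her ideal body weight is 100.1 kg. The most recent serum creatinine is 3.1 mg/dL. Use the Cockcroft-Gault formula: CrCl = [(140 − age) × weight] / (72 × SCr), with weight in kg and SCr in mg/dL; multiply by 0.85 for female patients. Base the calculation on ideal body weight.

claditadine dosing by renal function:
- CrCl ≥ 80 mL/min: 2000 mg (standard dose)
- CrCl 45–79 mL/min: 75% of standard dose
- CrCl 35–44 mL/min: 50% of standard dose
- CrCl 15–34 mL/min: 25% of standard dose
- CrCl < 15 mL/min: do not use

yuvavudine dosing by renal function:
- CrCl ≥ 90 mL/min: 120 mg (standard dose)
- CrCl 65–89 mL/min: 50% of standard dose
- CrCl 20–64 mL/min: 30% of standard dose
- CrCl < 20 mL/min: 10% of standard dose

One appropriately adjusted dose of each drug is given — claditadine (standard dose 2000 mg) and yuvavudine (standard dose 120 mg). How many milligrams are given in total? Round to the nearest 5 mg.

CrCl = (140 − 40) × 100.1 / (72 × 3.1) × 0.85 = 10010.0 / 223.20 × 0.85 ≈ 38.1 mL/min
CrCl ≈ 38 mL/min.
claditadine: 35–44 mL/min → 50% of 2000 mg = 1000 mg.
yuvavudine: 20–64 mL/min → 30% of 120 mg = 36 mg.
Total = 1000 + 36 = 1036 mg.

1035 mg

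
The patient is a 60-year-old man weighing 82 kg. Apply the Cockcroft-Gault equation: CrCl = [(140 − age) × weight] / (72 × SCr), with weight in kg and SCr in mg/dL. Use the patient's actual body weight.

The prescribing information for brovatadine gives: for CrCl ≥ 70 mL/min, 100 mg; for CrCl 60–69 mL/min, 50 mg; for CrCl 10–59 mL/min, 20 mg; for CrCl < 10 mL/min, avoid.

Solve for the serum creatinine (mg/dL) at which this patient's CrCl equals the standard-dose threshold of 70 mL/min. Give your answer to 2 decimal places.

1.30 mg/dL

Standard dose requires CrCl ≥ 70 mL/min.
Set (140 − 60) × 82 / (72 × SCr) = 70
SCr = (140 − 60) × 82 / (72 × 70) = 1.302 mg/dL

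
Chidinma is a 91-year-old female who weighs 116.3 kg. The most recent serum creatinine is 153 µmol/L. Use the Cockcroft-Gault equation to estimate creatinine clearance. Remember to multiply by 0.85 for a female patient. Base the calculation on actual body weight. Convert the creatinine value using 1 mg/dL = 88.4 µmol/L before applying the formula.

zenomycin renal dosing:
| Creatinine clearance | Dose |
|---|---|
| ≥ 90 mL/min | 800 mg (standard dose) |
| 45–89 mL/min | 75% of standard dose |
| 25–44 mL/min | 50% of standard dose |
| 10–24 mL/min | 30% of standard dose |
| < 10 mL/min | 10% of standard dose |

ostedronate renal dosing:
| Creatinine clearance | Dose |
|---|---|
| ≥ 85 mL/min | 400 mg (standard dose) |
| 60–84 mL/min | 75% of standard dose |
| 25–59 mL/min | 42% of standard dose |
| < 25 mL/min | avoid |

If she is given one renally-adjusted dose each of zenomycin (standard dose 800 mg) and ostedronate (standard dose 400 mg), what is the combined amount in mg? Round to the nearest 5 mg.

SCr = 153 / 88.4 = 1.731 mg/dL
CrCl = (140 − 91) × 116.3 / (72 × 1.731) × 0.85 = 5698.7 / 124.63 × 0.85 ≈ 38.9 mL/min
CrCl ≈ 39 mL/min.
zenomycin: 25–44 mL/min → 50% of 800 mg = 400 mg.
ostedronate: 25–59 mL/min → 42% of 400 mg = 168 mg.
Total = 400 + 168 = 568 mg.

570 mg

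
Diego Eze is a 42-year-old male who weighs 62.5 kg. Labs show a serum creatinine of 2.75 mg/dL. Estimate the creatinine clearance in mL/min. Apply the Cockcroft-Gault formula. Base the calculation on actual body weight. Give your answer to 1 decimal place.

CrCl = (140 − 42) × 62.5 / (72 × 2.75) = 6125.0 / 198.00 ≈ 30.9 mL/min

30.9 mL/min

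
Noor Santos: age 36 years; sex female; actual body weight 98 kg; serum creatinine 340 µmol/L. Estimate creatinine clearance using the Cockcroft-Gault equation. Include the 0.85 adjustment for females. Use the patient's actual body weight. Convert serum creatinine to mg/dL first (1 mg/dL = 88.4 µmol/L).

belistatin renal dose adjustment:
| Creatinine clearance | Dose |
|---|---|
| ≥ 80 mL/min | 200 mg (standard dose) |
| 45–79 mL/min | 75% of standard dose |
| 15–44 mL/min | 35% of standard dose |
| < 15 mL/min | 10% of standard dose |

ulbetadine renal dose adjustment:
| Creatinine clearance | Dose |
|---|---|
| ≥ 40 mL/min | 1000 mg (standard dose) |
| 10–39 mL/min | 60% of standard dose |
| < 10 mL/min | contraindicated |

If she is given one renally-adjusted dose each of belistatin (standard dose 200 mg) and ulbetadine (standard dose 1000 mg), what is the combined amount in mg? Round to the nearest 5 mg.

670 mg

SCr = 340 / 88.4 = 3.846 mg/dL
CrCl = (140 − 36) × 98 / (72 × 3.846) × 0.85 = 10192.0 / 276.91 × 0.85 ≈ 31.3 mL/min
CrCl ≈ 31 mL/min.
belistatin: 15–44 mL/min → 35% of 200 mg = 70 mg.
ulbetadine: 10–39 mL/min → 60% of 1000 mg = 600 mg.
Total = 70 + 600 = 670 mg.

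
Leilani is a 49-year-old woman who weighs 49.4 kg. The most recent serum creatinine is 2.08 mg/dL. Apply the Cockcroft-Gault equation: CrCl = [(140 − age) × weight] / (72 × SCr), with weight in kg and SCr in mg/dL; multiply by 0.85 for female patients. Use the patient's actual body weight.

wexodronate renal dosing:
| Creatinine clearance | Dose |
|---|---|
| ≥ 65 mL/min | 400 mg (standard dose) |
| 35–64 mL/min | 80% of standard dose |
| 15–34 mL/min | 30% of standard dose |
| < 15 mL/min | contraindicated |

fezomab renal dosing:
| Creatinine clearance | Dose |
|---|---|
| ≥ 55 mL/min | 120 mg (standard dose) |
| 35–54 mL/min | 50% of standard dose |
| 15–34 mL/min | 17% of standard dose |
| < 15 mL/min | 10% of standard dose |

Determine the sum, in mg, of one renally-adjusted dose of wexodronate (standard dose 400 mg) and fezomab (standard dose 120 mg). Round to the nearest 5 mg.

CrCl = (140 − 49) × 49.4 / (72 × 2.08) × 0.85 = 4495.4 / 149.76 × 0.85 ≈ 25.5 mL/min
CrCl ≈ 26 mL/min.
wexodronate: 15–34 mL/min → 30% of 400 mg = 120 mg.
fezomab: 15–34 mL/min → 17% of 120 mg = 20.4 mg.
Total = 120 + 20.4 = 140.4 mg.

140 mg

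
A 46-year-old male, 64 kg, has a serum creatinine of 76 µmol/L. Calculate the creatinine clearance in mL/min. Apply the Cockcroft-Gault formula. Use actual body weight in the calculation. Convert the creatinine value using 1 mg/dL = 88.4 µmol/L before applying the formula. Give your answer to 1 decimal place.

97.2 mL/min

SCr = 76 / 88.4 = 0.86 mg/dL
CrCl = (140 − 46) × 64 / (72 × 0.86) = 6016.0 / 61.92 ≈ 97.2 mL/min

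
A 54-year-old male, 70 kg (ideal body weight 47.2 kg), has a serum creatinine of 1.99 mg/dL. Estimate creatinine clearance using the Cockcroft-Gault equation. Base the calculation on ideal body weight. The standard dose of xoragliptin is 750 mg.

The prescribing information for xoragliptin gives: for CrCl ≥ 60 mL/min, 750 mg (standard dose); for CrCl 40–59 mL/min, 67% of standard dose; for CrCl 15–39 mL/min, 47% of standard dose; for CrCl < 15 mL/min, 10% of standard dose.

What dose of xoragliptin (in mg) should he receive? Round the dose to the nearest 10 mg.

350 mg

CrCl = (140 − 54) × 47.2 / (72 × 1.99) = 4059.2 / 143.28 ≈ 28.3 mL/min
CrCl ≈ 28 mL/min → bracket 15–39 mL/min.
47% of 750 mg = 352.5 mg → 350 mg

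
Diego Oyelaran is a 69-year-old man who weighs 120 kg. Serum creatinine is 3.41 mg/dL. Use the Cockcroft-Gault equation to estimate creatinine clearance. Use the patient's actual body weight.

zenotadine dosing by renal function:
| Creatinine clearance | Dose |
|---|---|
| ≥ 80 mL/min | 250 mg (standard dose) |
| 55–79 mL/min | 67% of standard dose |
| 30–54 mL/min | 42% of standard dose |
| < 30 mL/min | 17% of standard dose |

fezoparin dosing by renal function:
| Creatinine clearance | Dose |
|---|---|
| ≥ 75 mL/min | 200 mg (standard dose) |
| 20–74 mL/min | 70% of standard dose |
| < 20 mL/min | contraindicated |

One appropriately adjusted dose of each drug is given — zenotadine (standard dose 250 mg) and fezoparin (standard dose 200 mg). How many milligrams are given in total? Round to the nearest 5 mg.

245 mg

CrCl = (140 − 69) × 120 / (72 × 3.41) = 8520.0 / 245.52 ≈ 34.7 mL/min
CrCl ≈ 35 mL/min.
zenotadine: 30–54 mL/min → 42% of 250 mg = 105 mg.
fezoparin: 20–74 mL/min → 70% of 200 mg = 140 mg.
Total = 105 + 140 = 245 mg.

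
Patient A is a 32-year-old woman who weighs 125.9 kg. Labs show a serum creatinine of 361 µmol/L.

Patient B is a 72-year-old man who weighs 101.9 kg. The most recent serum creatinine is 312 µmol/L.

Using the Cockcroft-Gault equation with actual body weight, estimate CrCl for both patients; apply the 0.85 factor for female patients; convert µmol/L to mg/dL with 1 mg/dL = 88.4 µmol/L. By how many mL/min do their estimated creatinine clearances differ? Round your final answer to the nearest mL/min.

12 mL/min

Patient A: SCr = 361 / 88.4 = 4.084 mg/dL
Patient A: CrCl = (140 − 32) × 125.9 / (72 × 4.084) × 0.85 = 13597.2 / 294.05 × 0.85 ≈ 39.3 mL/min
Patient B: SCr = 312 / 88.4 = 3.529 mg/dL
Patient B: CrCl = (140 − 72) × 101.9 / (72 × 3.529) = 6929.2 / 254.09 ≈ 27.3 mL/min
|39.3 − 27.3| = 12.0 mL/min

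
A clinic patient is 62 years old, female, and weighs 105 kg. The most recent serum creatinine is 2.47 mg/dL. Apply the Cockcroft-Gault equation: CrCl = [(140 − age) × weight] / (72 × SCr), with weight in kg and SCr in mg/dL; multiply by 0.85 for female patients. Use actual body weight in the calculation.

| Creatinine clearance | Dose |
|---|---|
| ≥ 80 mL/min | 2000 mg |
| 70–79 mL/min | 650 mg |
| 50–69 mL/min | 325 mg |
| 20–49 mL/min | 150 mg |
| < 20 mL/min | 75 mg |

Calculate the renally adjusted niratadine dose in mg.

CrCl = (140 − 62) × 105 / (72 × 2.47) × 0.85 = 8190.0 / 177.84 × 0.85 ≈ 39.1 mL/min
CrCl ≈ 39 mL/min → bracket 20–49 mL/min.
Dose for this bracket: 150 mg.

150 mg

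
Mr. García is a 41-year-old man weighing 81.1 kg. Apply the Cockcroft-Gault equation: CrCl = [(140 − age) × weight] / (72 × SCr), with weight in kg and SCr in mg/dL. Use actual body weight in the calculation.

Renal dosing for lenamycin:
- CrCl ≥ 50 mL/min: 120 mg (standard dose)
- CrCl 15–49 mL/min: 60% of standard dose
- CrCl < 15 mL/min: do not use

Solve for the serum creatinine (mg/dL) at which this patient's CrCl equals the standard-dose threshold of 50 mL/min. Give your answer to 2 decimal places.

Standard dose requires CrCl ≥ 50 mL/min.
Set (140 − 41) × 81.1 / (72 × SCr) = 50
SCr = (140 − 41) × 81.1 / (72 × 50) = 2.230 mg/dL

2.23 mg/dL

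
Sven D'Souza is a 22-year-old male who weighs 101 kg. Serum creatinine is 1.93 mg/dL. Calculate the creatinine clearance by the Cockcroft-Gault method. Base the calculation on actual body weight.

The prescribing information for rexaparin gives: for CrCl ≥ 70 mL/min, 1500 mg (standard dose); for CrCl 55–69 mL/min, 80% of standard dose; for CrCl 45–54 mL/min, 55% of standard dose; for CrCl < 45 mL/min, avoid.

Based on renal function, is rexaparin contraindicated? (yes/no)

CrCl = (140 − 22) × 101 / (72 × 1.93) = 11918.0 / 138.96 ≈ 85.8 mL/min
CrCl ≈ 86 mL/min, which is ≥ 45 mL/min.

no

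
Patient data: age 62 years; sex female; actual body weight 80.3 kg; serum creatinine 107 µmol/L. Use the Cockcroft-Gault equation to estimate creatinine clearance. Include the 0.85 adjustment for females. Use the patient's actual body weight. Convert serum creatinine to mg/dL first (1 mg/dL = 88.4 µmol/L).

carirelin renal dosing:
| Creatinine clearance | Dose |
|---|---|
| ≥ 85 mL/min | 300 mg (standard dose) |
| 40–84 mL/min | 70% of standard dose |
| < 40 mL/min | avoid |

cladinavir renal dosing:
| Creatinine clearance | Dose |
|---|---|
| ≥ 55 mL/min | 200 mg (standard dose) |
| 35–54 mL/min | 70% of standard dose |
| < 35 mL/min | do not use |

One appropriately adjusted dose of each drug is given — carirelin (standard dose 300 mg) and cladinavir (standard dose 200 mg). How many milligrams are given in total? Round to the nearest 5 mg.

SCr = 107 / 88.4 = 1.21 mg/dL
CrCl = (140 − 62) × 80.3 / (72 × 1.21) × 0.85 = 6263.4 / 87.12 × 0.85 ≈ 61.1 mL/min
CrCl ≈ 61 mL/min.
carirelin: 40–84 mL/min → 70% of 300 mg = 210 mg.
cladinavir: ≥ 55 mL/min → 100% of 200 mg = 200 mg.
Total = 210 + 200 = 410 mg.

410 mg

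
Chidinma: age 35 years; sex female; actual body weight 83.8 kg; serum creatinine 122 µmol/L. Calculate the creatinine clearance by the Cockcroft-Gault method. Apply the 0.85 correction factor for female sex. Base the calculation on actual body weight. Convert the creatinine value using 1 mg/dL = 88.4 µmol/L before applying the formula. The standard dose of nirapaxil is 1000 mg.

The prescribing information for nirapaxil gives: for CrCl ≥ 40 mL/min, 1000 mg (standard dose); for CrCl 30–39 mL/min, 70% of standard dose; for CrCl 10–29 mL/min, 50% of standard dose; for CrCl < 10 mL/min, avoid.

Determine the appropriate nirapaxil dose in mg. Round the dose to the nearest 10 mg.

1000 mg

SCr = 122 / 88.4 = 1.38 mg/dL
CrCl = (140 − 35) × 83.8 / (72 × 1.38) × 0.85 = 8799.0 / 99.36 × 0.85 ≈ 75.3 mL/min
CrCl ≈ 75 mL/min → bracket ≥ 40 mL/min.
100% of 1000 mg = 1000 mg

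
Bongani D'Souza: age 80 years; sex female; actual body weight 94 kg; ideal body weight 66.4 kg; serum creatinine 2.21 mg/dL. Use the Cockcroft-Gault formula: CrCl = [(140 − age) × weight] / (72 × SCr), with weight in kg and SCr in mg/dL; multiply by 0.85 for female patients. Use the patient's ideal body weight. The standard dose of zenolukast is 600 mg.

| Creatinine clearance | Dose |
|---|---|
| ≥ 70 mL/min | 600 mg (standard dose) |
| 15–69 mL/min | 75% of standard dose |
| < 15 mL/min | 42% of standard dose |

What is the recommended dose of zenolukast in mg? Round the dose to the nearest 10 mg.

450 mg

CrCl = (140 − 80) × 66.4 / (72 × 2.21) × 0.85 = 3984.0 / 159.12 × 0.85 ≈ 21.3 mL/min
CrCl ≈ 21 mL/min → bracket 15–69 mL/min.
75% of 600 mg = 450 mg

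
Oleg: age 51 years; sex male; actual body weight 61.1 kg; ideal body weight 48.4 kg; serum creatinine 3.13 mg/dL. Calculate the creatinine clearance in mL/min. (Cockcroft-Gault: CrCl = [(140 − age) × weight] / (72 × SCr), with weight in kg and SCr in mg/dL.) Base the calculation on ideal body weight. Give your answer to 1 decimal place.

CrCl = (140 − 51) × 48.4 / (72 × 3.13) = 4307.6 / 225.36 ≈ 19.1 mL/min

19.1 mL/min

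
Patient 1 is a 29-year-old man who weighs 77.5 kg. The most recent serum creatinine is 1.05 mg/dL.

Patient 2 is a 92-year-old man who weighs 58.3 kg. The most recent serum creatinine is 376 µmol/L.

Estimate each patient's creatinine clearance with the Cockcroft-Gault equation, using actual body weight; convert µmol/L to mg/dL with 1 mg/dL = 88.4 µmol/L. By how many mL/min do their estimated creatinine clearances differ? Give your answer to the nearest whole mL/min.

Patient 1: CrCl = (140 − 29) × 77.5 / (72 × 1.05) = 8602.5 / 75.60 ≈ 113.8 mL/min
Patient 2: SCr = 376 / 88.4 = 4.253 mg/dL
Patient 2: CrCl = (140 − 92) × 58.3 / (72 × 4.253) = 2798.4 / 306.22 ≈ 9.1 mL/min
|113.8 − 9.1| = 104.7 mL/min

105 mL/min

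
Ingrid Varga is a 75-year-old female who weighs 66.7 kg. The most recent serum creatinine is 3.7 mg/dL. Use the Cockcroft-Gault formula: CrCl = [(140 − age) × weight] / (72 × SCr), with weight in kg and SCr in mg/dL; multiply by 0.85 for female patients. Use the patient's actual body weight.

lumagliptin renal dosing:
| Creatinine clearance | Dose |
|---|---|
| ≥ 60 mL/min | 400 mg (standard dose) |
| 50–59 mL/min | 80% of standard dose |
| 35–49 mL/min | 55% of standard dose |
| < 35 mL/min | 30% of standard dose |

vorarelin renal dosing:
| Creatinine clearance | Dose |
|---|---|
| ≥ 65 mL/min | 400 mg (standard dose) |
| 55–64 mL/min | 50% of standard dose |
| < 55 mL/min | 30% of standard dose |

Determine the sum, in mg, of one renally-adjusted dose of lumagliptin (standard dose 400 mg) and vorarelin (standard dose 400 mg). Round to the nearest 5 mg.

240 mg

CrCl = (140 − 75) × 66.7 / (72 × 3.7) × 0.85 = 4335.5 / 266.40 × 0.85 ≈ 13.8 mL/min
CrCl ≈ 14 mL/min.
lumagliptin: < 35 mL/min → 30% of 400 mg = 120 mg.
vorarelin: < 55 mL/min → 30% of 400 mg = 120 mg.
Total = 120 + 120 = 240 mg.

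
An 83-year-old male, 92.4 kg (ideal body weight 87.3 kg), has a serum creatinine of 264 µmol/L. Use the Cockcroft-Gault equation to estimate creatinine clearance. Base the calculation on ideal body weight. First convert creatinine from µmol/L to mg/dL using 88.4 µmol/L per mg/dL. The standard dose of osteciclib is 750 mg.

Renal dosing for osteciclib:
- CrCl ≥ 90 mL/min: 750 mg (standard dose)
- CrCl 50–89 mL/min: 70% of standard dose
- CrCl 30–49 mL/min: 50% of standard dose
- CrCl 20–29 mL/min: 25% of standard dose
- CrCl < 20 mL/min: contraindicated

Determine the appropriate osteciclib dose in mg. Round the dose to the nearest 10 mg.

190 mg

SCr = 264 / 88.4 = 2.986 mg/dL
CrCl = (140 − 83) × 87.3 / (72 × 2.986) = 4976.1 / 214.99 ≈ 23.1 mL/min
CrCl ≈ 23 mL/min → bracket 20–29 mL/min.
25% of 750 mg = 187.5 mg → 190 mg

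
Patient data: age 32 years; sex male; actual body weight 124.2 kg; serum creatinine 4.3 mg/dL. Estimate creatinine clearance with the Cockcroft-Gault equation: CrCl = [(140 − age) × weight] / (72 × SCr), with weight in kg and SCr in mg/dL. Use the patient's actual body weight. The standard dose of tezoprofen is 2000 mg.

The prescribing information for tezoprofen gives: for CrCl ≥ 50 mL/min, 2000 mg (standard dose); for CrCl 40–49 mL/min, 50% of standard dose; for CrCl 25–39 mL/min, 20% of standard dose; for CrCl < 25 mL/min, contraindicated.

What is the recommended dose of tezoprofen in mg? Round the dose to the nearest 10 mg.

CrCl = (140 − 32) × 124.2 / (72 × 4.3) = 13413.6 / 309.60 ≈ 43.3 mL/min
CrCl ≈ 43 mL/min → bracket 40–49 mL/min.
50% of 2000 mg = 1000 mg

1000 mg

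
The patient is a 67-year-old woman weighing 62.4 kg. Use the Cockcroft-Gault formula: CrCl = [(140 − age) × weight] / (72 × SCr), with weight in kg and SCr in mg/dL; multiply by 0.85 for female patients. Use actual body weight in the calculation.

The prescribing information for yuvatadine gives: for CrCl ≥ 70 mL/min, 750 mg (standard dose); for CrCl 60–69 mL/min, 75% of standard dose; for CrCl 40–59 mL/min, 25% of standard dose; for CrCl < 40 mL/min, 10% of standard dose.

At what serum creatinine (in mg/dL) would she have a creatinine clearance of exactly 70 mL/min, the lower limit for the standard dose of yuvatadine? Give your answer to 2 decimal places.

0.77 mg/dL

Standard dose requires CrCl ≥ 70 mL/min.
Set (140 − 67) × 62.4 × 0.85 / (72 × SCr) = 70
SCr = (140 − 67) × 62.4 × 0.85 / (72 × 70) = 0.768 mg/dL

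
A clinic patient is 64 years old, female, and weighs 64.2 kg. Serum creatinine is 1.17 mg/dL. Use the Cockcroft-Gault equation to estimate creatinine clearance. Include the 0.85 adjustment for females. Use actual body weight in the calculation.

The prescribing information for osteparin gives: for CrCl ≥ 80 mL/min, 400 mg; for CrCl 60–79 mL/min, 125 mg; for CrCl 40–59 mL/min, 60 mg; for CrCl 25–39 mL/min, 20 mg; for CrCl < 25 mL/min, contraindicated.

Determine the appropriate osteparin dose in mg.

60 mg

CrCl = (140 − 64) × 64.2 / (72 × 1.17) × 0.85 = 4879.2 / 84.24 × 0.85 ≈ 49.2 mL/min
CrCl ≈ 49 mL/min → bracket 40–59 mL/min.
Dose for this bracket: 60 mg.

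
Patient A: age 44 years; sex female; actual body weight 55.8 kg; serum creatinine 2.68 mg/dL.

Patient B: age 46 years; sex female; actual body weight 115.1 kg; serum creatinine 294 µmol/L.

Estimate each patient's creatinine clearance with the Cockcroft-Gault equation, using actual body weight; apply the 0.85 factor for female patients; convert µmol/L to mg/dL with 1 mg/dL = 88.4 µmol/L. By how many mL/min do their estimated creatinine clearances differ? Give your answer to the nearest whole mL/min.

Patient A: CrCl = (140 − 44) × 55.8 / (72 × 2.68) × 0.85 = 5356.8 / 192.96 × 0.85 ≈ 23.6 mL/min
Patient B: SCr = 294 / 88.4 = 3.326 mg/dL
Patient B: CrCl = (140 − 46) × 115.1 / (72 × 3.326) × 0.85 = 10819.4 / 239.47 × 0.85 ≈ 38.4 mL/min
|23.6 − 38.4| = 14.8 mL/min

15 mL/min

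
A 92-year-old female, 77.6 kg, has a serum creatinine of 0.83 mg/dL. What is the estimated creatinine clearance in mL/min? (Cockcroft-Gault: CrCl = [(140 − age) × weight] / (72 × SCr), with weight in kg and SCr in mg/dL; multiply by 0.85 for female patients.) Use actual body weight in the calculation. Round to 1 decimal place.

CrCl = (140 − 92) × 77.6 / (72 × 0.83) × 0.85 = 3724.8 / 59.76 × 0.85 ≈ 53.0 mL/min

53.0 mL/min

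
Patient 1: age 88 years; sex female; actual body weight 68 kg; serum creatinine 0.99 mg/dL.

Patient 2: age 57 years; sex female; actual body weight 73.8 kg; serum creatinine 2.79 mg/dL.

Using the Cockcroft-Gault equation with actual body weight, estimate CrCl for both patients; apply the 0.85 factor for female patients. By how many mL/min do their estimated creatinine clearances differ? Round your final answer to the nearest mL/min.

16 mL/min

Patient 1: CrCl = (140 − 88) × 68 / (72 × 0.99) × 0.85 = 3536.0 / 71.28 × 0.85 ≈ 42.2 mL/min
Patient 2: CrCl = (140 − 57) × 73.8 / (72 × 2.79) × 0.85 = 6125.4 / 200.88 × 0.85 ≈ 25.9 mL/min
|42.2 − 25.9| = 16.3 mL/min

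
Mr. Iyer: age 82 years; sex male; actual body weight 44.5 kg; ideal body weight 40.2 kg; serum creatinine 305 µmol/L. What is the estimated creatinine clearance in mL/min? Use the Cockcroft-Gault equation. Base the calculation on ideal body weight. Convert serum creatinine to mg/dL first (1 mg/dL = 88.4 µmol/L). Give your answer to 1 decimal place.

SCr = 305 / 88.4 = 3.45 mg/dL
CrCl = (140 − 82) × 40.2 / (72 × 3.45) = 2331.6 / 248.40 ≈ 9.4 mL/min

9.4 mL/min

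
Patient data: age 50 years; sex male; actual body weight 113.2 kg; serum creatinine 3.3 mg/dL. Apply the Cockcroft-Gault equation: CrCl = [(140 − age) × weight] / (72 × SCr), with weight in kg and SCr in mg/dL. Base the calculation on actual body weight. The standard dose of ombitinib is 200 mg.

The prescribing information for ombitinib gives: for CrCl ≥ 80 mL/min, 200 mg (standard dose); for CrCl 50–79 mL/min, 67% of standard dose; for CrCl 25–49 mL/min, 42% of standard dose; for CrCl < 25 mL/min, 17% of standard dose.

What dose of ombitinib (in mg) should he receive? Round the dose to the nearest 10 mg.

80 mg

CrCl = (140 − 50) × 113.2 / (72 × 3.3) = 10188.0 / 237.60 ≈ 42.9 mL/min
CrCl ≈ 43 mL/min → bracket 25–49 mL/min.
42% of 200 mg = 84 mg → 80 mg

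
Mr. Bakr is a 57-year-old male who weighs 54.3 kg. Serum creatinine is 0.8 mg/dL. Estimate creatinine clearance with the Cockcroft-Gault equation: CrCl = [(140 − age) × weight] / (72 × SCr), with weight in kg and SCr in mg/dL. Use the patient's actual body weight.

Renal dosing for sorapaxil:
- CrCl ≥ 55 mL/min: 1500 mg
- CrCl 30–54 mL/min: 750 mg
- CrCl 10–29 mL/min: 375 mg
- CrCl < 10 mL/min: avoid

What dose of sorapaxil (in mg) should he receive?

1500 mg

CrCl = (140 − 57) × 54.3 / (72 × 0.8) = 4506.9 / 57.60 ≈ 78.2 mL/min
CrCl ≈ 78 mL/min → bracket ≥ 55 mL/min.
Dose for this bracket: 1500 mg.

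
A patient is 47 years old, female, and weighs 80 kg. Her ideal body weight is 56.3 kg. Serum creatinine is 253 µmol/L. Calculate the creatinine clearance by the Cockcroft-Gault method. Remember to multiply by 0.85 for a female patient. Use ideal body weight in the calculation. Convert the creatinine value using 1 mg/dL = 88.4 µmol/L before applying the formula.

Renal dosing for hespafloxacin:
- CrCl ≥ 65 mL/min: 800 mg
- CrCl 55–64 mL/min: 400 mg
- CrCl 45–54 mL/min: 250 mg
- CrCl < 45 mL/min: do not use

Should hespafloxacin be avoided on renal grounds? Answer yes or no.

SCr = 253 / 88.4 = 2.862 mg/dL
CrCl = (140 − 47) × 56.3 / (72 × 2.862) × 0.85 = 5235.9 / 206.06 × 0.85 ≈ 21.6 mL/min
CrCl ≈ 22 mL/min, which is < 45 mL/min.

yes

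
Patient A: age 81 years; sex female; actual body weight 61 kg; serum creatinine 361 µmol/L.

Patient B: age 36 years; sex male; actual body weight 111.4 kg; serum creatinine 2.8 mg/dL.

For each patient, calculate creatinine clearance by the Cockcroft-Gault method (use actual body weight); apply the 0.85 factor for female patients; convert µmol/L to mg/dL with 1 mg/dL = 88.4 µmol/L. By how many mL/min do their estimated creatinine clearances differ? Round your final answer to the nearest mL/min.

47 mL/min

Patient A: SCr = 361 / 88.4 = 4.084 mg/dL
Patient A: CrCl = (140 − 81) × 61 / (72 × 4.084) × 0.85 = 3599.0 / 294.05 × 0.85 ≈ 10.4 mL/min
Patient B: CrCl = (140 − 36) × 111.4 / (72 × 2.8) = 11585.6 / 201.60 ≈ 57.5 mL/min
|10.4 − 57.5| = 47.1 mL/min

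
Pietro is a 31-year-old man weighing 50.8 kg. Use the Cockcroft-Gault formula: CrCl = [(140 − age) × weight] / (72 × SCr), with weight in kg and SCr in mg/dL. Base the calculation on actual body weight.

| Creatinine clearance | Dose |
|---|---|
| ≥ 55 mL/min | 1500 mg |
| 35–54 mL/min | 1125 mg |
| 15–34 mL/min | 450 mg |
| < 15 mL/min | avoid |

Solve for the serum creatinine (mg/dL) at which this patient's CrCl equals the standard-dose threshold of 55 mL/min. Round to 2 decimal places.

Standard dose requires CrCl ≥ 55 mL/min.
Set (140 − 31) × 50.8 / (72 × SCr) = 55
SCr = (140 − 31) × 50.8 / (72 × 55) = 1.398 mg/dL

1.40 mg/dL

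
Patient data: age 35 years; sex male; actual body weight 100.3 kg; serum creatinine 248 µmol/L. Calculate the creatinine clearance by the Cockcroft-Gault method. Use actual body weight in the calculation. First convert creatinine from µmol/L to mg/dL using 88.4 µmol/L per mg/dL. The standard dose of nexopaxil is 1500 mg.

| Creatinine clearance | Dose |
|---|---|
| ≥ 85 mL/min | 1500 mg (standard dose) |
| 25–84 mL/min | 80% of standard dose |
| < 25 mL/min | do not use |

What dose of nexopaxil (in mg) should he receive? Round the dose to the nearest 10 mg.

SCr = 248 / 88.4 = 2.805 mg/dL
CrCl = (140 − 35) × 100.3 / (72 × 2.805) = 10531.5 / 201.96 ≈ 52.1 mL/min
CrCl ≈ 52 mL/min → bracket 25–84 mL/min.
80% of 1500 mg = 1200 mg

1200 mg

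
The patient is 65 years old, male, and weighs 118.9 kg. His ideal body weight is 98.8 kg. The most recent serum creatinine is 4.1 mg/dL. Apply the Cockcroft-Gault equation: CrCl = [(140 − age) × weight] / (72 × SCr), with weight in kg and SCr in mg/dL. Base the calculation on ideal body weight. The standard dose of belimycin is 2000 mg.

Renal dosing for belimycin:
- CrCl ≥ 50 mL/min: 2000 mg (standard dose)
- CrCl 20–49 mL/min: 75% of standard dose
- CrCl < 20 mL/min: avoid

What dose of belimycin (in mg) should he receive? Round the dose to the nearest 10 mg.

1500 mg

CrCl = (140 − 65) × 98.8 / (72 × 4.1) = 7410.0 / 295.20 ≈ 25.1 mL/min
CrCl ≈ 25 mL/min → bracket 20–49 mL/min.
75% of 2000 mg = 1500 mg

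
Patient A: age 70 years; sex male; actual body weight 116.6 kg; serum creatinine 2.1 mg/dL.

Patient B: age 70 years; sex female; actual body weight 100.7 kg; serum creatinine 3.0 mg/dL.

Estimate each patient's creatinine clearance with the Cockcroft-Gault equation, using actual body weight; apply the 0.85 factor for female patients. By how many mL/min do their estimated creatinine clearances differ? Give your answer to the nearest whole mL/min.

Patient A: CrCl = (140 − 70) × 116.6 / (72 × 2.1) = 8162.0 / 151.20 ≈ 54.0 mL/min
Patient B: CrCl = (140 − 70) × 100.7 / (72 × 3) × 0.85 = 7049.0 / 216.00 × 0.85 ≈ 27.7 mL/min
|54.0 − 27.7| = 26.3 mL/min

26 mL/min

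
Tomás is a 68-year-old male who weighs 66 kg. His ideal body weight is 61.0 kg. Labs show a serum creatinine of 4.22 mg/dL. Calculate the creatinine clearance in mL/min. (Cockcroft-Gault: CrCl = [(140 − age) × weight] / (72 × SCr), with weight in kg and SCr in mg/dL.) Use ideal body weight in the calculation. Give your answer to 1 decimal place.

14.5 mL/min

CrCl = (140 − 68) × 61 / (72 × 4.22) = 4392.0 / 303.84 ≈ 14.5 mL/min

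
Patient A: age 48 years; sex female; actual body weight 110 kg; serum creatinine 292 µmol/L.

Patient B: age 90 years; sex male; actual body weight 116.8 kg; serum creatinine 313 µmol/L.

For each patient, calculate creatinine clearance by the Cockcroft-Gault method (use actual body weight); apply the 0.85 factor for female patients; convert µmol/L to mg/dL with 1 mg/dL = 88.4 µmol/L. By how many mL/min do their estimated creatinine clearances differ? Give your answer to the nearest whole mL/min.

Patient A: SCr = 292 / 88.4 = 3.303 mg/dL
Patient A: CrCl = (140 − 48) × 110 / (72 × 3.303) × 0.85 = 10120.0 / 237.82 × 0.85 ≈ 36.2 mL/min
Patient B: SCr = 313 / 88.4 = 3.541 mg/dL
Patient B: CrCl = (140 − 90) × 116.8 / (72 × 3.541) = 5840.0 / 254.95 ≈ 22.9 mL/min
|36.2 − 22.9| = 13.3 mL/min

13 mL/min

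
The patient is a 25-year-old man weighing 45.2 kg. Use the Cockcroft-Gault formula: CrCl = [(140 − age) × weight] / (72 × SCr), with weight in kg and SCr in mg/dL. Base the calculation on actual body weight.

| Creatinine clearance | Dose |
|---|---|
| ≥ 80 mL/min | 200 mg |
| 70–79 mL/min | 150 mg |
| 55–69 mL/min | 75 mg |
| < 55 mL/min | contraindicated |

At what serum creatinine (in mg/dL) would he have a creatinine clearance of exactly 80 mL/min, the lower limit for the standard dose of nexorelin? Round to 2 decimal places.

0.90 mg/dL

Standard dose requires CrCl ≥ 80 mL/min.
Set (140 − 25) × 45.2 / (72 × SCr) = 80
SCr = (140 − 25) × 45.2 / (72 × 80) = 0.902 mg/dL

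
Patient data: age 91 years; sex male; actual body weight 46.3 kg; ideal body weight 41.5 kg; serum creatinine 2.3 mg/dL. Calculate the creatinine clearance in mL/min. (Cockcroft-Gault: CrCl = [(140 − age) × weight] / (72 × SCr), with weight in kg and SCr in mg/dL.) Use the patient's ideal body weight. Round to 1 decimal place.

12.3 mL/min

CrCl = (140 − 91) × 41.5 / (72 × 2.3) = 2033.5 / 165.60 ≈ 12.3 mL/min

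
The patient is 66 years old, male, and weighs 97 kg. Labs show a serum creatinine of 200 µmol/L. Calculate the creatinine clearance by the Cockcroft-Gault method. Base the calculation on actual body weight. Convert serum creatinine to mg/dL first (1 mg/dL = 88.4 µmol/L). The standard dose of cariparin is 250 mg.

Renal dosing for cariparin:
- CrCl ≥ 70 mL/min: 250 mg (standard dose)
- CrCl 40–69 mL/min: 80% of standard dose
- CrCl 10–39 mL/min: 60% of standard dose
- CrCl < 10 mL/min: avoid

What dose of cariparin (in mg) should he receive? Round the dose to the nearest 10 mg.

200 mg

SCr = 200 / 88.4 = 2.262 mg/dL
CrCl = (140 − 66) × 97 / (72 × 2.262) = 7178.0 / 162.86 ≈ 44.1 mL/min
CrCl ≈ 44 mL/min → bracket 40–69 mL/min.
80% of 250 mg = 200 mg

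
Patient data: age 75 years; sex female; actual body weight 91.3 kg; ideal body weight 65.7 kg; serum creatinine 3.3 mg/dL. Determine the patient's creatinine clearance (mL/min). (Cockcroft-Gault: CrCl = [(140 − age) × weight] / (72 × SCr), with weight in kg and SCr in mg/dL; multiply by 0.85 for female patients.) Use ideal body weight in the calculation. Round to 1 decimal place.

CrCl = (140 − 75) × 65.7 / (72 × 3.3) × 0.85 = 4270.5 / 237.60 × 0.85 ≈ 15.3 mL/min

15.3 mL/min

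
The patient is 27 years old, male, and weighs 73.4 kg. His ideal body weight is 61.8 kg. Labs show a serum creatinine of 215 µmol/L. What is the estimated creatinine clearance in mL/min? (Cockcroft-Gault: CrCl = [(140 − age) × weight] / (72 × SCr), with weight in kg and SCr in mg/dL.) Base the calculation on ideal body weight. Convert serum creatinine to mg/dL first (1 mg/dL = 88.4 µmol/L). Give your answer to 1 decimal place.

39.9 mL/min

SCr = 215 / 88.4 = 2.432 mg/dL
CrCl = (140 − 27) × 61.8 / (72 × 2.432) = 6983.4 / 175.10 ≈ 39.9 mL/min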